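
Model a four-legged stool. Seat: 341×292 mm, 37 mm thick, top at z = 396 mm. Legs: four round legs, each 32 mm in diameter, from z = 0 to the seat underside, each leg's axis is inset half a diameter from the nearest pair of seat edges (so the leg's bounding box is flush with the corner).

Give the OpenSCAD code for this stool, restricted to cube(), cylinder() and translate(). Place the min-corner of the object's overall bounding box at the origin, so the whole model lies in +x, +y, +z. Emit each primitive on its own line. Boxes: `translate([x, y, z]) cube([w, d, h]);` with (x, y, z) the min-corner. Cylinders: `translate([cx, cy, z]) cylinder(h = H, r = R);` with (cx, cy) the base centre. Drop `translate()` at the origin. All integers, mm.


// leg_h = 396 - 37 = 359
translate([0, 0, 359]) cube([341, 292, 37]);
translate([16, 16, 0]) cylinder(h = 359, r = 16);
translate([325, 16, 0]) cylinder(h = 359, r = 16);
translate([16, 276, 0]) cylinder(h = 359, r = 16);
translate([325, 276, 0]) cylinder(h = 359, r = 16);


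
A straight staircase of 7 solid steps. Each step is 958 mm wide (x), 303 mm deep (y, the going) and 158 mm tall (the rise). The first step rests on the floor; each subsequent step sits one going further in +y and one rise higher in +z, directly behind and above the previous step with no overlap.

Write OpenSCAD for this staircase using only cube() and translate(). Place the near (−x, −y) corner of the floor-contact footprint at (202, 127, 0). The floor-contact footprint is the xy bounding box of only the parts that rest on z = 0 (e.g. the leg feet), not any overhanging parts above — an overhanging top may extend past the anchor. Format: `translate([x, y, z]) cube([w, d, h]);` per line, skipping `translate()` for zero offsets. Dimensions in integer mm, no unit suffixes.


translate([202, 127, 0]) cube([958, 303, 158]);
translate([202, 430, 158]) cube([958, 303, 158]);
translate([202, 733, 316]) cube([958, 303, 158]);
translate([202, 1036, 474]) cube([958, 303, 158]);
translate([202, 1339, 632]) cube([958, 303, 158]);
translate([202, 1642, 790]) cube([958, 303, 158]);
translate([202, 1945, 948]) cube([958, 303, 158]);


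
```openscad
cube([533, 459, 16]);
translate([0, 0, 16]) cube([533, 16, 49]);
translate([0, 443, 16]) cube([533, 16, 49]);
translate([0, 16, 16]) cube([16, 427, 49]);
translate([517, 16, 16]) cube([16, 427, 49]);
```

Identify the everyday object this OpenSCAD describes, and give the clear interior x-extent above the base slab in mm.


An open box. The internal width is 501 mm.

A 533×459 base slab with four walls standing on it — an open box. The base is 533 mm wide and the walls are 16 mm thick, so the internal width is 533 − 2 × 16 = 501 mm.


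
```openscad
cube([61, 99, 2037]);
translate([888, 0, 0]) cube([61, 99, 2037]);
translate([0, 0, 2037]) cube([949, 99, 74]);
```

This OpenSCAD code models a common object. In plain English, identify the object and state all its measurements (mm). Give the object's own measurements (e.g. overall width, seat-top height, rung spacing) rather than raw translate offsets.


A door frame. The clear opening is 827 mm wide and 2037 mm high. Two 61 mm wide jambs, 99 mm deep, stand either side of the opening from the floor to the top of the opening. A 74 mm thick head sits across the top of both jambs, spanning the full outside width of the frame.


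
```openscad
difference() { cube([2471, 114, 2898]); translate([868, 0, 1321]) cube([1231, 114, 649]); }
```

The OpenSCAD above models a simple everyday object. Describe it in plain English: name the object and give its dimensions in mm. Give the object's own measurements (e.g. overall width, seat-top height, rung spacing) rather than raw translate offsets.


A wall 2471 mm long (x), 114 mm thick (y), 2898 mm tall, with a rectangular window opening cut through it. The opening is 1231 mm wide and 649 mm tall; its sill is at z = 1321 mm and its near (−x) edge is 868 mm from the wall's −x end. The opening passes through the full wall thickness.


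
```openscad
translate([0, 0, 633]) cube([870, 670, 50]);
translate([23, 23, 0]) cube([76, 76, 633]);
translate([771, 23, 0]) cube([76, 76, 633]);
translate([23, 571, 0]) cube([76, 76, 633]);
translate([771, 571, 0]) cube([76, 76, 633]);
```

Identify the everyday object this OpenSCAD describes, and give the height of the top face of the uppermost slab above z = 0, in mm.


A table. The table height is 683 mm.

A 870×670×50 slab sits at z = 633 on four 76 mm square posts — a table. The top surface is at 633 + 50 = 683 mm.


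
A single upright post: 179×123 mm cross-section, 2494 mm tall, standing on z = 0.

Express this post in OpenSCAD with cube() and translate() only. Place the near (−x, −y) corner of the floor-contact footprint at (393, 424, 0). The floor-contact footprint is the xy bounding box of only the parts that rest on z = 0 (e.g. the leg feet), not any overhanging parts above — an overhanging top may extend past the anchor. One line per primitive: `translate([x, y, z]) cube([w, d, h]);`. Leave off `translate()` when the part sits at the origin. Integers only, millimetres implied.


translate([393, 424, 0]) cube([179, 123, 2494]);


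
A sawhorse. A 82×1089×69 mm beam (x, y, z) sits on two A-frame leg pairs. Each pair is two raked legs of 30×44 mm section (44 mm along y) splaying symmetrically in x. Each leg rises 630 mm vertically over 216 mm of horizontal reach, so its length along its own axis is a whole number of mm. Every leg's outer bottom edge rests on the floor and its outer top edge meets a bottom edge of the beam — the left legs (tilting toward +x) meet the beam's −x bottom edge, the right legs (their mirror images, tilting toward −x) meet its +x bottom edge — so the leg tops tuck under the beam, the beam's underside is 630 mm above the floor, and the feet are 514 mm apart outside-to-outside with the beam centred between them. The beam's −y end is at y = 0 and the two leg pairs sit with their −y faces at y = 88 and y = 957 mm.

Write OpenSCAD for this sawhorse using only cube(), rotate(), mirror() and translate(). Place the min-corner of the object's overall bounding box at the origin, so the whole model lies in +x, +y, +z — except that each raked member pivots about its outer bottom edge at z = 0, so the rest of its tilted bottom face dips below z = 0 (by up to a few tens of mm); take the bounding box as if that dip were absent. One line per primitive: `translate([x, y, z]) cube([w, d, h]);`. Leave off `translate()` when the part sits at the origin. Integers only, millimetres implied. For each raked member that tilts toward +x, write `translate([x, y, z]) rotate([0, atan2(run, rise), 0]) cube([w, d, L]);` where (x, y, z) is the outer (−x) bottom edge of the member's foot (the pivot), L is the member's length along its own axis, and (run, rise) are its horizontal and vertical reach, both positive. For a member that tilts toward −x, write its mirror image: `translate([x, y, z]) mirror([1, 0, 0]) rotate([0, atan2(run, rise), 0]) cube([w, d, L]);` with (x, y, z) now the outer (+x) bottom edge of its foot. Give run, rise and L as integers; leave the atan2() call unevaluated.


translate([216, 0, 630]) cube([82, 1089, 69]);
translate([0, 88, 0]) rotate([0, atan2(216, 630), 0]) cube([30, 44, 666]);
translate([514, 88, 0]) mirror([1, 0, 0]) rotate([0, atan2(216, 630), 0]) cube([30, 44, 666]);
translate([0, 957, 0]) rotate([0, atan2(216, 630), 0]) cube([30, 44, 666]);
translate([514, 957, 0]) mirror([1, 0, 0]) rotate([0, atan2(216, 630), 0]) cube([30, 44, 666]);


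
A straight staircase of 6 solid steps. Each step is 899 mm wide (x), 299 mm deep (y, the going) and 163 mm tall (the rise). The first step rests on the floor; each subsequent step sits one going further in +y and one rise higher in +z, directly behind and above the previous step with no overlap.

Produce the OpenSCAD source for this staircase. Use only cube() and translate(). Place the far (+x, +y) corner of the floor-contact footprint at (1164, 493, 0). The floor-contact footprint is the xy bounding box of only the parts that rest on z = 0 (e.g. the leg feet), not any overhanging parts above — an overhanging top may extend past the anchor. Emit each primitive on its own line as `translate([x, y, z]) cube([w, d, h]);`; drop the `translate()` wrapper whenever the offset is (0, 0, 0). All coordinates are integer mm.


translate([265, 194, 0]) cube([899, 299, 163]);
translate([265, 493, 163]) cube([899, 299, 163]);
translate([265, 792, 326]) cube([899, 299, 163]);
translate([265, 1091, 489]) cube([899, 299, 163]);
translate([265, 1390, 652]) cube([899, 299, 163]);
translate([265, 1689, 815]) cube([899, 299, 163]);


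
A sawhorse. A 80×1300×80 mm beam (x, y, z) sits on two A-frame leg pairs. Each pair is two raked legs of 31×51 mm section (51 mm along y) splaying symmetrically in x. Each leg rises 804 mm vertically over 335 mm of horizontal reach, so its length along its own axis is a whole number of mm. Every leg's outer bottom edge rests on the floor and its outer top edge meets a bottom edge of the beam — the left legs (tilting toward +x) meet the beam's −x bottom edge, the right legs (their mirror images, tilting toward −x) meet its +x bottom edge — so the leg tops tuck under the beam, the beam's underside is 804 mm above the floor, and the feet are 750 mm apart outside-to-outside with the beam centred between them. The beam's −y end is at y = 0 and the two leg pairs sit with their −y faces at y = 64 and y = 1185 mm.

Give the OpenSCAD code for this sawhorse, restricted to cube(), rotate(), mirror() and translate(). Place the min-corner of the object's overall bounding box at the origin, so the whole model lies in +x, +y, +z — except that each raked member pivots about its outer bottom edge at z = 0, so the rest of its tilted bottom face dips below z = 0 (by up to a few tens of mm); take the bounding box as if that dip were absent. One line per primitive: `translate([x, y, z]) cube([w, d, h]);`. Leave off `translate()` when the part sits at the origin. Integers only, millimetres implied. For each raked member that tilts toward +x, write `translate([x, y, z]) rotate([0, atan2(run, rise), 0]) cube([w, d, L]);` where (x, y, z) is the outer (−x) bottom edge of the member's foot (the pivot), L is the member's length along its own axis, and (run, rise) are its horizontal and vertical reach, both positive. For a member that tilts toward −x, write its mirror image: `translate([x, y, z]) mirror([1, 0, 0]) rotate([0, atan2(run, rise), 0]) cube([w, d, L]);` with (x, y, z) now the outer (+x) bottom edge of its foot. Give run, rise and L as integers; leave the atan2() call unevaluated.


// leg length = √(335² + 804²) = 871
// right-leg outer foot x = 2·335 + 80 = 750
// beam min-corner = (335, 0, 804)
translate([335, 0, 804]) cube([80, 1300, 80]);
translate([0, 64, 0]) rotate([0, atan2(335, 804), 0]) cube([31, 51, 871]);
translate([750, 64, 0]) mirror([1, 0, 0]) rotate([0, atan2(335, 804), 0]) cube([31, 51, 871]);
translate([0, 1185, 0]) rotate([0, atan2(335, 804), 0]) cube([31, 51, 871]);
translate([750, 1185, 0]) mirror([1, 0, 0]) rotate([0, atan2(335, 804), 0]) cube([31, 51, 871]);


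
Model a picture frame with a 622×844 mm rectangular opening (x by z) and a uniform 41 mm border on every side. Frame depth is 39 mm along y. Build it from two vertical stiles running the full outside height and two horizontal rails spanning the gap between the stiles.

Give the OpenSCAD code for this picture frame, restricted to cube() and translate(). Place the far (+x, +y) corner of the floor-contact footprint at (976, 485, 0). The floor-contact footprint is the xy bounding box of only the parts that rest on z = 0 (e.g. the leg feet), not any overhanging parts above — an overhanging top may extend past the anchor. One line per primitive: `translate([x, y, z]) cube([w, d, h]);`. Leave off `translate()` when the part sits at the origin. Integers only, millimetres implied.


translate([272, 446, 0]) cube([41, 39, 926]);
translate([935, 446, 0]) cube([41, 39, 926]);
translate([313, 446, 0]) cube([622, 39, 41]);
translate([313, 446, 885]) cube([622, 39, 41]);


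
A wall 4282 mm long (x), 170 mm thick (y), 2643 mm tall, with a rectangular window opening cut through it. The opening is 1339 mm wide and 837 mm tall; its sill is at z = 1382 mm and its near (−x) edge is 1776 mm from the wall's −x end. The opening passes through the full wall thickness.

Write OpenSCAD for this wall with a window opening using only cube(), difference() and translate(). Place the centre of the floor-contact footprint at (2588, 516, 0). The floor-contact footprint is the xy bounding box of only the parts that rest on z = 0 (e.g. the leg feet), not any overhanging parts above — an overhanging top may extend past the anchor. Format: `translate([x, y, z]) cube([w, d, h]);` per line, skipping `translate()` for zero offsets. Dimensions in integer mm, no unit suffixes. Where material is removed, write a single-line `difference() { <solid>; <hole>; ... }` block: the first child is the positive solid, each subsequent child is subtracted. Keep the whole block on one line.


difference() { translate([447, 431, 0]) cube([4282, 170, 2643]); translate([2223, 431, 1382]) cube([1339, 170, 837]); }


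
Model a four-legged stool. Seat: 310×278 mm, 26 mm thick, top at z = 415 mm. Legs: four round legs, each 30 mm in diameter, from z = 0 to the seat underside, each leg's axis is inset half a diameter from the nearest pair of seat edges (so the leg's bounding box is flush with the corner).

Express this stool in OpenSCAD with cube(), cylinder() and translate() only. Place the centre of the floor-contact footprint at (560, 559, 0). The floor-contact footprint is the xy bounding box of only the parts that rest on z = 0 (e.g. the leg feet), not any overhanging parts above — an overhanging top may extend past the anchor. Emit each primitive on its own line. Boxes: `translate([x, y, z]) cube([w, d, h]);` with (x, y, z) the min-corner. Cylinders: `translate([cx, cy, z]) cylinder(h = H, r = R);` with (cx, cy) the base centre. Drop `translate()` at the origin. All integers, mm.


translate([405, 420, 389]) cube([310, 278, 26]);
translate([420, 435, 0]) cylinder(h = 389, r = 15);
translate([700, 435, 0]) cylinder(h = 389, r = 15);
translate([420, 683, 0]) cylinder(h = 389, r = 15);
translate([700, 683, 0]) cylinder(h = 389, r = 15);


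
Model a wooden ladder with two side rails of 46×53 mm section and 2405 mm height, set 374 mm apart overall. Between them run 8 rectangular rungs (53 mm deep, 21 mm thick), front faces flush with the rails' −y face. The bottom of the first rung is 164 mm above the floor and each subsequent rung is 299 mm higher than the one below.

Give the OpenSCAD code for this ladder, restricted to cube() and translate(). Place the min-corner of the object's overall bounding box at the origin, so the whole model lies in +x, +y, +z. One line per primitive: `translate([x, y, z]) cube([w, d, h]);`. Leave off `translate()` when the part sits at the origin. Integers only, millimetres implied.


// rung span = 374 - 2*46 = 282
// rung[k] z = 164 + k*299
cube([46, 53, 2405]);
translate([328, 0, 0]) cube([46, 53, 2405]);
translate([46, 0, 164]) cube([282, 53, 21]);
translate([46, 0, 463]) cube([282, 53, 21]);
translate([46, 0, 762]) cube([282, 53, 21]);
translate([46, 0, 1061]) cube([282, 53, 21]);
translate([46, 0, 1360]) cube([282, 53, 21]);
translate([46, 0, 1659]) cube([282, 53, 21]);
translate([46, 0, 1958]) cube([282, 53, 21]);
translate([46, 0, 2257]) cube([282, 53, 21]);


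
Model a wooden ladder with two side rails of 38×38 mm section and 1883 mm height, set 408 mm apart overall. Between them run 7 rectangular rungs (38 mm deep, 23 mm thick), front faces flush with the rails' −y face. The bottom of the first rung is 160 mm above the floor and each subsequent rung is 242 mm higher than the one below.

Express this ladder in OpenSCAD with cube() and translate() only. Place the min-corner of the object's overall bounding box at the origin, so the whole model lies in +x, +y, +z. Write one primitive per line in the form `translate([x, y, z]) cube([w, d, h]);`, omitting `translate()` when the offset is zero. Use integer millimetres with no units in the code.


// rung span = 408 - 2*38 = 332
// rung[k] z = 160 + k*242
cube([38, 38, 1883]);
translate([370, 0, 0]) cube([38, 38, 1883]);
translate([38, 0, 160]) cube([332, 38, 23]);
translate([38, 0, 402]) cube([332, 38, 23]);
translate([38, 0, 644]) cube([332, 38, 23]);
translate([38, 0, 886]) cube([332, 38, 23]);
translate([38, 0, 1128]) cube([332, 38, 23]);
translate([38, 0, 1370]) cube([332, 38, 23]);
translate([38, 0, 1612]) cube([332, 38, 23]);


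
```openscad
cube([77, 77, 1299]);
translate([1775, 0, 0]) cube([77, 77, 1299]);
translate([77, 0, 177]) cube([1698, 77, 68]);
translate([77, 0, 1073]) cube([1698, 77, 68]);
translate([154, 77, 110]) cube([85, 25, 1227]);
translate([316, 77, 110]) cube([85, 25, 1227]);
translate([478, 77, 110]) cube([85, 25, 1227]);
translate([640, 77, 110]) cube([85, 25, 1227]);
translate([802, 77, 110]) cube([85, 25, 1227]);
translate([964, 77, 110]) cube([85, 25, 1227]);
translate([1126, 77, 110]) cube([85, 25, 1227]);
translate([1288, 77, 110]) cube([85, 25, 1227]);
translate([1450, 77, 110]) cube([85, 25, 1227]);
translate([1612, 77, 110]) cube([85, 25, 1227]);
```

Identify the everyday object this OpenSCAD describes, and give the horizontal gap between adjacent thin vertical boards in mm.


A fence section. The picket gap is 77 mm.

Two posts, two rails, 10 pickets — a fence section. Span 1698 mm holds 10 pickets of 85 mm with 11 equal gaps: ⌊(1698 − 10·85) / 11⌋ = 77 mm.


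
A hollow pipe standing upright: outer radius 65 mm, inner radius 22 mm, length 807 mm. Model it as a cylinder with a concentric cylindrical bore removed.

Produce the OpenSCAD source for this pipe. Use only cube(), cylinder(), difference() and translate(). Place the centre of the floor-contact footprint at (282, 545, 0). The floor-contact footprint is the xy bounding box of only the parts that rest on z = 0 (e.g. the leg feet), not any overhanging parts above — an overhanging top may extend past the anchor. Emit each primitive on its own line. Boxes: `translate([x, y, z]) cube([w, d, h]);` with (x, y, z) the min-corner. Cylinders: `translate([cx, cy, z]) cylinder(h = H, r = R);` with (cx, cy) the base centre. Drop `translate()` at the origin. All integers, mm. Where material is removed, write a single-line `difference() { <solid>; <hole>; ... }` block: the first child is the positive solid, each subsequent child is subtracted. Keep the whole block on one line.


difference() { translate([282, 545, 0]) cylinder(h = 807, r = 65); translate([282, 545, 0]) cylinder(h = 807, r = 22); }


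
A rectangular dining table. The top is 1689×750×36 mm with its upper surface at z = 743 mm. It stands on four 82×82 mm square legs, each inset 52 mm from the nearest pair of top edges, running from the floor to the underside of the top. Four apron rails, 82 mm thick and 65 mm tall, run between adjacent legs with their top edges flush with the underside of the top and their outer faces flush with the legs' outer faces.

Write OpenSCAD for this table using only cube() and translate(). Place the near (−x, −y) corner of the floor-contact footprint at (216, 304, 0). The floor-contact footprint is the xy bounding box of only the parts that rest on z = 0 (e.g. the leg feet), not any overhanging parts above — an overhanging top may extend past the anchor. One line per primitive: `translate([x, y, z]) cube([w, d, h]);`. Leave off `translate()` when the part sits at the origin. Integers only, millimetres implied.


// leg_h = 743 - 36 = 707
// apron z = 707 - 65 = 642
translate([164, 252, 707]) cube([1689, 750, 36]);
translate([216, 304, 0]) cube([82, 82, 707]);
translate([1719, 304, 0]) cube([82, 82, 707]);
translate([216, 868, 0]) cube([82, 82, 707]);
translate([1719, 868, 0]) cube([82, 82, 707]);
translate([298, 304, 642]) cube([1421, 82, 65]);
translate([298, 868, 642]) cube([1421, 82, 65]);
translate([216, 386, 642]) cube([82, 482, 65]);
translate([1719, 386, 642]) cube([82, 482, 65]);


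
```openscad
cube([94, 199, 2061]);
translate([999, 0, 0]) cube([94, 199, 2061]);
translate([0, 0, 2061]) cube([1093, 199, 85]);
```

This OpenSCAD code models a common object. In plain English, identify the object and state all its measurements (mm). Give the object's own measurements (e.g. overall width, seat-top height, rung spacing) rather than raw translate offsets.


A door frame. The clear opening is 905 mm wide and 2061 mm high. Two 94 mm wide jambs, 199 mm deep, stand either side of the opening from the floor to the top of the opening. A 85 mm thick head sits across the top of both jambs, spanning the full outside width of the frame.


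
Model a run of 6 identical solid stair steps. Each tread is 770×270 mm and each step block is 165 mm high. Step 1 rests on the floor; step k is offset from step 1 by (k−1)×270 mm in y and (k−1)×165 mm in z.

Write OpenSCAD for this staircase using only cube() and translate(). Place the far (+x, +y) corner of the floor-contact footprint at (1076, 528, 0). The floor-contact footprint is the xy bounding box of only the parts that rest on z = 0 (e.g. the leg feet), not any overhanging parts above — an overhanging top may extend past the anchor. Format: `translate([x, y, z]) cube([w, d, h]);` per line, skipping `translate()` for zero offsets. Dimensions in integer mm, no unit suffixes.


translate([306, 258, 0]) cube([770, 270, 165]);
translate([306, 528, 165]) cube([770, 270, 165]);
translate([306, 798, 330]) cube([770, 270, 165]);
translate([306, 1068, 495]) cube([770, 270, 165]);
translate([306, 1338, 660]) cube([770, 270, 165]);
translate([306, 1608, 825]) cube([770, 270, 165]);


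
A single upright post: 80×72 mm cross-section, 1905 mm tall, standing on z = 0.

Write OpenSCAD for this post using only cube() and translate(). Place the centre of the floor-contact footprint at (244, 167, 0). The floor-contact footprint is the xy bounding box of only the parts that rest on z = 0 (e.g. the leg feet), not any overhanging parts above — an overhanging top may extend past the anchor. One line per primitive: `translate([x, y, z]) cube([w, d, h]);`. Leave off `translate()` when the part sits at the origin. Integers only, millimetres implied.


translate([204, 131, 0]) cube([80, 72, 1905]);


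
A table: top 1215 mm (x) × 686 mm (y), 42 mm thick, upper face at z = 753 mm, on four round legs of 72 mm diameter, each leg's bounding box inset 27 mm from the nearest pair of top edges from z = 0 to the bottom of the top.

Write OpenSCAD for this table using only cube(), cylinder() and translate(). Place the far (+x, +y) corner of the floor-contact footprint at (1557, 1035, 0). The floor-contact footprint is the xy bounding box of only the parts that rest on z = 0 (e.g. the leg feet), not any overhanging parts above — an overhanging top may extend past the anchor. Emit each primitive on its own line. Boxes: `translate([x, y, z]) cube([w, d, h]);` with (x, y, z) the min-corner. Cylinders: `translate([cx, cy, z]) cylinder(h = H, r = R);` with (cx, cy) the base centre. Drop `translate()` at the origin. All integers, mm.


translate([369, 376, 711]) cube([1215, 686, 42]);
translate([432, 439, 0]) cylinder(h = 711, r = 36);
translate([1521, 439, 0]) cylinder(h = 711, r = 36);
translate([432, 999, 0]) cylinder(h = 711, r = 36);
translate([1521, 999, 0]) cylinder(h = 711, r = 36);


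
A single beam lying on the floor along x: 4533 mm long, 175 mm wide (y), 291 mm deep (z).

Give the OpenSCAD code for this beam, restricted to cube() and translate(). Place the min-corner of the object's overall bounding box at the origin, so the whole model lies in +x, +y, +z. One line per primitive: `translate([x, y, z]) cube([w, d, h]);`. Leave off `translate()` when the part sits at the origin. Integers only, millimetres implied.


cube([4533, 175, 291]);


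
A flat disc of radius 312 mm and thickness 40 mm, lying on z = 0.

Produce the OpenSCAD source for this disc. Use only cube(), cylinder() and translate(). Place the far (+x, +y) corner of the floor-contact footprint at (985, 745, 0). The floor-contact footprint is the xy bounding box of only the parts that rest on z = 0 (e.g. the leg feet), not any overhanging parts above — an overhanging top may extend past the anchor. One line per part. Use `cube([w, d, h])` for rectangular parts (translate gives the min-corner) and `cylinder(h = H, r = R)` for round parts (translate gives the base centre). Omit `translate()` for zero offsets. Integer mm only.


translate([673, 433, 0]) cylinder(h = 40, r = 312);


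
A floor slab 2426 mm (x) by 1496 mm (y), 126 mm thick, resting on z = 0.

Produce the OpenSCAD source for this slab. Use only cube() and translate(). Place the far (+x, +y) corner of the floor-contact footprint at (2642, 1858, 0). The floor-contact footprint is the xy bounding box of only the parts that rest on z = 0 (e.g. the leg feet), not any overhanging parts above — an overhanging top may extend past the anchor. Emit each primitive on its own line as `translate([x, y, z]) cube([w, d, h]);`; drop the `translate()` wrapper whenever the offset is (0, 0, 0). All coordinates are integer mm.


translate([216, 362, 0]) cube([2426, 1496, 126]);


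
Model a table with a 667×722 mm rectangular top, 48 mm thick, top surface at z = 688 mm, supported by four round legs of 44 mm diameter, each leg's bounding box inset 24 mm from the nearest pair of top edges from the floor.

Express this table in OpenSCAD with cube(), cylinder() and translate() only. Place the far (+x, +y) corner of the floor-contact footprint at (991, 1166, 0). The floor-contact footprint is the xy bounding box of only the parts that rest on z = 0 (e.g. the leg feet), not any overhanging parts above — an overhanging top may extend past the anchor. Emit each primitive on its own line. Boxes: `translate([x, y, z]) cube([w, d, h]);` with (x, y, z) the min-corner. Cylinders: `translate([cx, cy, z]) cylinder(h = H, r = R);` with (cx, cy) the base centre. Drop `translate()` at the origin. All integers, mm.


translate([348, 468, 640]) cube([667, 722, 48]);
translate([394, 514, 0]) cylinder(h = 640, r = 22);
translate([969, 514, 0]) cylinder(h = 640, r = 22);
translate([394, 1144, 0]) cylinder(h = 640, r = 22);
translate([969, 1144, 0]) cylinder(h = 640, r = 22);


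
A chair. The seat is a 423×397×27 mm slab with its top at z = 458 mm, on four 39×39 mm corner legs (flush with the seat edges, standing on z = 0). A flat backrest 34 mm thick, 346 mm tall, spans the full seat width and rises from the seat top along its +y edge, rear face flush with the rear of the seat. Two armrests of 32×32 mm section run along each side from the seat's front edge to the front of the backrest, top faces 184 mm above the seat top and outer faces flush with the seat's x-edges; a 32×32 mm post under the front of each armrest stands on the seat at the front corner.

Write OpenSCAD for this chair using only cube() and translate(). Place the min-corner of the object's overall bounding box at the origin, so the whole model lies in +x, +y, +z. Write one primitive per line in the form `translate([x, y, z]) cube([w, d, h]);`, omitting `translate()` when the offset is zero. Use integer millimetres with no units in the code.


translate([0, 0, 431]) cube([423, 397, 27]);
cube([39, 39, 431]);
translate([384, 0, 0]) cube([39, 39, 431]);
translate([0, 358, 0]) cube([39, 39, 431]);
translate([384, 358, 0]) cube([39, 39, 431]);
translate([0, 363, 458]) cube([423, 34, 346]);
translate([0, 0, 610]) cube([32, 363, 32]);
translate([391, 0, 610]) cube([32, 363, 32]);
translate([0, 0, 458]) cube([32, 32, 152]);
translate([391, 0, 458]) cube([32, 32, 152]);


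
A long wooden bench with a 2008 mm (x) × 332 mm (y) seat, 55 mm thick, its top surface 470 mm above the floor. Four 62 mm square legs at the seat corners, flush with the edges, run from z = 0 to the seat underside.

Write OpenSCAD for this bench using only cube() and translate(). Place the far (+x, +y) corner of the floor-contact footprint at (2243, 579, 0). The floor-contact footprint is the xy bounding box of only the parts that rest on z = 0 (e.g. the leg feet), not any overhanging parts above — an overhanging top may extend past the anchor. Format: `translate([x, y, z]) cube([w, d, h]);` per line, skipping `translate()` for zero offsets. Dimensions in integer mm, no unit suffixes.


translate([235, 247, 415]) cube([2008, 332, 55]);
translate([235, 247, 0]) cube([62, 62, 415]);
translate([235, 517, 0]) cube([62, 62, 415]);
translate([2181, 247, 0]) cube([62, 62, 415]);
translate([2181, 517, 0]) cube([62, 62, 415]);


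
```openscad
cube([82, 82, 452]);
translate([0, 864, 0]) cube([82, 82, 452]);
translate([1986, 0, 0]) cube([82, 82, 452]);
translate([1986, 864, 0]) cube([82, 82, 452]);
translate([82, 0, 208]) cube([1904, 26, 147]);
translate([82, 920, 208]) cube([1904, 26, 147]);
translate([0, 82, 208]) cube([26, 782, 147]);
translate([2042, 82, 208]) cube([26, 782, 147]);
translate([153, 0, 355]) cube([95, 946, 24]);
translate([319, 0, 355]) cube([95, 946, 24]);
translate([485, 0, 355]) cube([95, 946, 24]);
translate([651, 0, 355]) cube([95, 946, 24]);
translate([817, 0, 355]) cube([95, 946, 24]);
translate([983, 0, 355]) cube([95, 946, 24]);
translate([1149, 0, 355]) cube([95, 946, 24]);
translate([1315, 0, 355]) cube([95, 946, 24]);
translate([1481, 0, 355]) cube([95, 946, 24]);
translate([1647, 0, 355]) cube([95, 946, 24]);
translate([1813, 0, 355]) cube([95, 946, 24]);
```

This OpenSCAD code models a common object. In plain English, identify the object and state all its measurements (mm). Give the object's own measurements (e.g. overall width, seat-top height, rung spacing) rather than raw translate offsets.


A bed frame 2068 mm long (x) by 946 mm wide (y). Four 82×82 mm corner posts, 452 mm tall, at the corners of the footprint. Four rails of 26 mm thickness and 147 mm height run between adjacent posts with their undersides at z = 208 mm, their outer faces flush with the outside of the frame (the two x-running rails run between the posts' inner faces; the two y-running rails run between the posts' inner faces). 11 slats, each 95 mm wide (x) and 24 mm thick, lie across the top of the two x-running rails, running the full 946 mm width of the frame in y; along x they sit between the end posts with a 71 mm gap after the −x posts and between neighbouring slats, leaving 78 mm before the +x posts.


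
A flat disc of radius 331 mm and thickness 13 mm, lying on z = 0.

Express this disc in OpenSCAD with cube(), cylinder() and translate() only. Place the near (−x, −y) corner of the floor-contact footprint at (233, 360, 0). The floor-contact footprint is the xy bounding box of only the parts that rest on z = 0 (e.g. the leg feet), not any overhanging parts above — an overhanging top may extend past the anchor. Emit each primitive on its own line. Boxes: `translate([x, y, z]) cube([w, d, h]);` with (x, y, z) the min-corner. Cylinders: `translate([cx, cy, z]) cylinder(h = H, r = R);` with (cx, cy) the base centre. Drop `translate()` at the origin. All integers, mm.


translate([564, 691, 0]) cylinder(h = 13, r = 331);


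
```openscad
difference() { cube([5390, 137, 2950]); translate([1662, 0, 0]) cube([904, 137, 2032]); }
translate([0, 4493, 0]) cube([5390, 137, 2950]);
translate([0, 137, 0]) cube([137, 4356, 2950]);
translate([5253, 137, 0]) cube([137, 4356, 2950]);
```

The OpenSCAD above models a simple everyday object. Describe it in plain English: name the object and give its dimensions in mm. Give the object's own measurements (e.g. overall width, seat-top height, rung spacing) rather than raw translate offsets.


A single room: four walls, each 2950 mm tall and 137 mm thick, enclosing an outside footprint 5390×4630 mm (x × y), no floor or roof. The front and back walls (−y and +y sides) run the full x-width; the side walls fit between their inner faces. A door opening 904 mm wide and 2032 mm tall is cut through the front wall from the floor up, its −x edge 1662 mm from the wall's −x end.


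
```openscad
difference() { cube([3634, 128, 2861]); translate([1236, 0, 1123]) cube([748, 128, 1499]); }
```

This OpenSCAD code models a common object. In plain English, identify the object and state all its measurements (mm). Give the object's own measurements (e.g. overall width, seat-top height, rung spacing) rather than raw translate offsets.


A wall 3634 mm long (x), 128 mm thick (y), 2861 mm tall, with a rectangular window opening cut through it. The opening is 748 mm wide and 1499 mm tall; its sill is at z = 1123 mm and its near (−x) edge is 1236 mm from the wall's −x end. The opening passes through the full wall thickness.


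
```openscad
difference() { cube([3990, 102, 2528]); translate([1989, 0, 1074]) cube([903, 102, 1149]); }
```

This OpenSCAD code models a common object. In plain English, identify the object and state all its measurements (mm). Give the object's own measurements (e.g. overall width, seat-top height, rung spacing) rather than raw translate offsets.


A wall 3990 mm long (x), 102 mm thick (y), 2528 mm tall, with a rectangular window opening cut through it. The opening is 903 mm wide and 1149 mm tall; its sill is at z = 1074 mm and its near (−x) edge is 1989 mm from the wall's −x end. The opening passes through the full wall thickness.


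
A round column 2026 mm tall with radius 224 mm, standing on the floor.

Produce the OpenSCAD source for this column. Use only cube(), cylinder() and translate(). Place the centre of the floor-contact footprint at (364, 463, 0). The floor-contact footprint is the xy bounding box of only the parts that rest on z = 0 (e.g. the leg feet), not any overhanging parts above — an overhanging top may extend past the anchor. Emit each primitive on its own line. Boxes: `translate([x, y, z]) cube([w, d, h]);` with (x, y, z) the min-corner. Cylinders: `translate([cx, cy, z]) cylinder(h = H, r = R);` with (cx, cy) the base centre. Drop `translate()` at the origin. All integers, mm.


translate([364, 463, 0]) cylinder(h = 2026, r = 224);


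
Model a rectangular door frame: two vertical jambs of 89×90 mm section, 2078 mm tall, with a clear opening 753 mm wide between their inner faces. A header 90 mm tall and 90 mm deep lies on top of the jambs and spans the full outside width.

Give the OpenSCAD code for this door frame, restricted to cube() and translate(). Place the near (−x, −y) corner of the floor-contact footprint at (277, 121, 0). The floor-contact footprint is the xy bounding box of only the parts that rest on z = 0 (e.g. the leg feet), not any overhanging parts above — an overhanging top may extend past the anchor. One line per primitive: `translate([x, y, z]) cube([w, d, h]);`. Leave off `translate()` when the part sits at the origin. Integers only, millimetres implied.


translate([277, 121, 0]) cube([89, 90, 2078]);
translate([1119, 121, 0]) cube([89, 90, 2078]);
translate([277, 121, 2078]) cube([931, 90, 90]);


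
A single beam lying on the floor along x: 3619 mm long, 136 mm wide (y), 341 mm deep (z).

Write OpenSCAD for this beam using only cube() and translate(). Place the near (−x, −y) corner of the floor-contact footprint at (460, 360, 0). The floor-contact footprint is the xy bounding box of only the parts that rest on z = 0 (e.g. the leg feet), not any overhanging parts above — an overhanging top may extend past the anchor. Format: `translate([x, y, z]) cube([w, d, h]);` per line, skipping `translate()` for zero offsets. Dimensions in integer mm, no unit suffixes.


translate([460, 360, 0]) cube([3619, 136, 341]);


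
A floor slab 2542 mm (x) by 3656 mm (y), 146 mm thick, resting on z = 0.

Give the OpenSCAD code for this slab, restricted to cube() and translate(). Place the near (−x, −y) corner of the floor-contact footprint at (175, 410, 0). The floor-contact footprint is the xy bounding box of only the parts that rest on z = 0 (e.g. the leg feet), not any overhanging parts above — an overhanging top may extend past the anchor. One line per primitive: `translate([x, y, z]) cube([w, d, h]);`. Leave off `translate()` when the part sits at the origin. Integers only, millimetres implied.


translate([175, 410, 0]) cube([2542, 3656, 146]);


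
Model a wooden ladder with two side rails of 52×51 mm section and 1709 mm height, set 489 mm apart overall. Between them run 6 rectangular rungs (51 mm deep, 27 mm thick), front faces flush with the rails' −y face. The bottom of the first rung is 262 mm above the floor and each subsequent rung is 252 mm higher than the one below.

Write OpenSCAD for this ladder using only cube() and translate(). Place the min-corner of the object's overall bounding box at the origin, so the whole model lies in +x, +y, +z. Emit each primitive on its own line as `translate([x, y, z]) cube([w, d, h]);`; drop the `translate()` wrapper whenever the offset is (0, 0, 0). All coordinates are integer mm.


// rung span = 489 - 2*52 = 385
// rung[k] z = 262 + k*252
cube([52, 51, 1709]);
translate([437, 0, 0]) cube([52, 51, 1709]);
translate([52, 0, 262]) cube([385, 51, 27]);
translate([52, 0, 514]) cube([385, 51, 27]);
translate([52, 0, 766]) cube([385, 51, 27]);
translate([52, 0, 1018]) cube([385, 51, 27]);
translate([52, 0, 1270]) cube([385, 51, 27]);
translate([52, 0, 1522]) cube([385, 51, 27]);


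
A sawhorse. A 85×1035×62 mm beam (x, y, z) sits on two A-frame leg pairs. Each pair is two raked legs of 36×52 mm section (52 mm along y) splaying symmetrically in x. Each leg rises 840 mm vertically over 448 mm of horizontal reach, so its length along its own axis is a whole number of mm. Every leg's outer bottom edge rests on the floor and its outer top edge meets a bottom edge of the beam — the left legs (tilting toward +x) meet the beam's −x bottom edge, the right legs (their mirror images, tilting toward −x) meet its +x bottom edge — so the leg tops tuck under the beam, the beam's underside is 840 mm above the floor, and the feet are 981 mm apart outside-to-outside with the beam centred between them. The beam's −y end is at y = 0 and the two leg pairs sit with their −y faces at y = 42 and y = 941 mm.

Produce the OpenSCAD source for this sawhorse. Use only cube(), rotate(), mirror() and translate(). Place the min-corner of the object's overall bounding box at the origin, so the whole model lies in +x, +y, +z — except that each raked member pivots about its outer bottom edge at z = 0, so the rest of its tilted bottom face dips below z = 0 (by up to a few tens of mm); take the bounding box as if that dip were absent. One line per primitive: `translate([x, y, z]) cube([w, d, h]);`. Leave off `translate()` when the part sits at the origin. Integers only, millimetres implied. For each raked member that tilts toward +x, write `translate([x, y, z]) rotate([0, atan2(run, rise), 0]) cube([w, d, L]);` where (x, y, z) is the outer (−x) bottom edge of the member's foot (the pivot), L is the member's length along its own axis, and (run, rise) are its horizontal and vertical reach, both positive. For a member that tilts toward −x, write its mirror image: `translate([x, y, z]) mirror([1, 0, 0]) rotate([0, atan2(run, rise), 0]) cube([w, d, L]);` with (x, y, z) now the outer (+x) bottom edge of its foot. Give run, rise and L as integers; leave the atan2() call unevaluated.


translate([448, 0, 840]) cube([85, 1035, 62]);
translate([0, 42, 0]) rotate([0, atan2(448, 840), 0]) cube([36, 52, 952]);
translate([981, 42, 0]) mirror([1, 0, 0]) rotate([0, atan2(448, 840), 0]) cube([36, 52, 952]);
translate([0, 941, 0]) rotate([0, atan2(448, 840), 0]) cube([36, 52, 952]);
translate([981, 941, 0]) mirror([1, 0, 0]) rotate([0, atan2(448, 840), 0]) cube([36, 52, 952]);


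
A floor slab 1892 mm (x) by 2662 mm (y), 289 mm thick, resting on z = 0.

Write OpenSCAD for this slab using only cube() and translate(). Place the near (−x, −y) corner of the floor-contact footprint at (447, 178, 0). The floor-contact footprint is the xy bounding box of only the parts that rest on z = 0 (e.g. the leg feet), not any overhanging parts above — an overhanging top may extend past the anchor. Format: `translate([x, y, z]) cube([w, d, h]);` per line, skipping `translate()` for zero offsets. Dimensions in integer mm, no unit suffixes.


translate([447, 178, 0]) cube([1892, 2662, 289]);
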